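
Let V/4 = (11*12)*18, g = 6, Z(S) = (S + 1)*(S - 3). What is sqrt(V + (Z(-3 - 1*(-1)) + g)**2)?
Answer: 5*sqrt(385) ≈ 98.107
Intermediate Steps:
Z(S) = (1 + S)*(-3 + S)
V = 9504 (V = 4*((11*12)*18) = 4*(132*18) = 4*2376 = 9504)
sqrt(V + (Z(-3 - 1*(-1)) + g)**2) = sqrt(9504 + ((-3 + (-3 - 1*(-1))**2 - 2*(-3 - 1*(-1))) + 6)**2) = sqrt(9504 + ((-3 + (-3 + 1)**2 - 2*(-3 + 1)) + 6)**2) = sqrt(9504 + ((-3 + (-2)**2 - 2*(-2)) + 6)**2) = sqrt(9504 + ((-3 + 4 + 4) + 6)**2) = sqrt(9504 + (5 + 6)**2) = sqrt(9504 + 11**2) = sqrt(9504 + 121) = sqrt(9625) = 5*sqrt(385)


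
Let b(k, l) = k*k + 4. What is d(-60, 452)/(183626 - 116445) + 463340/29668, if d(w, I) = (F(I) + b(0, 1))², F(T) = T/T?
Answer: 7782096560/498281477 ≈ 15.618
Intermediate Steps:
b(k, l) = 4 + k² (b(k, l) = k² + 4 = 4 + k²)
F(T) = 1
d(w, I) = 25 (d(w, I) = (1 + (4 + 0²))² = (1 + (4 + 0))² = (1 + 4)² = 5² = 25)
d(-60, 452)/(183626 - 116445) + 463340/29668 = 25/(183626 - 116445) + 463340/29668 = 25/67181 + 463340*(1/29668) = 25*(1/67181) + 115835/7417 = 25/67181 + 115835/7417 = 7782096560/498281477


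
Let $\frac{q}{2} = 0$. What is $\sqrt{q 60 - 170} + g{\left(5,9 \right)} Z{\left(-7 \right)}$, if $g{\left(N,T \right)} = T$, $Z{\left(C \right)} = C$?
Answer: $-63 + i \sqrt{170} \approx -63.0 + 13.038 i$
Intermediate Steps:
$q = 0$ ($q = 2 \cdot 0 = 0$)
$\sqrt{q 60 - 170} + g{\left(5,9 \right)} Z{\left(-7 \right)} = \sqrt{0 \cdot 60 - 170} + 9 \left(-7\right) = \sqrt{0 - 170} - 63 = \sqrt{-170} - 63 = i \sqrt{170} - 63 = -63 + i \sqrt{170}$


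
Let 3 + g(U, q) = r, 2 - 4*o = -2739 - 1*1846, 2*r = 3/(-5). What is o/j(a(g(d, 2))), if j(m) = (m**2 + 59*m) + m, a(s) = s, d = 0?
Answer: -3475/567 ≈ -6.1287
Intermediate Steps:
r = -3/10 (r = (3/(-5))/2 = (3*(-1/5))/2 = (1/2)*(-3/5) = -3/10 ≈ -0.30000)
o = 4587/4 (o = 1/2 - (-2739 - 1*1846)/4 = 1/2 - (-2739 - 1846)/4 = 1/2 - 1/4*(-4585) = 1/2 + 4585/4 = 4587/4 ≈ 1146.8)
g(U, q) = -33/10 (g(U, q) = -3 - 3/10 = -33/10)
j(m) = m**2 + 60*m
o/j(a(g(d, 2))) = 4587/(4*((-33*(60 - 33/10)/10))) = 4587/(4*((-33/10*567/10))) = 4587/(4*(-18711/100)) = (4587/4)*(-100/18711) = -3475/567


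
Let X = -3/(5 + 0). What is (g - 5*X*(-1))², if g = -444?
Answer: 199809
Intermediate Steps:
X = -⅗ (X = -3/5 = -3*⅕ = -⅗ ≈ -0.60000)
(g - 5*X*(-1))² = (-444 - 5*(-⅗)*(-1))² = (-444 + 3*(-1))² = (-444 - 3)² = (-447)² = 199809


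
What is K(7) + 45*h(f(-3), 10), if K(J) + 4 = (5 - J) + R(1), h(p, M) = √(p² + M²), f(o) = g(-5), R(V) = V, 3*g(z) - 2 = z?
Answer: -5 + 45*√101 ≈ 447.24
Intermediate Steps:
g(z) = ⅔ + z/3
f(o) = -1 (f(o) = ⅔ + (⅓)*(-5) = ⅔ - 5/3 = -1)
h(p, M) = √(M² + p²)
K(J) = 2 - J (K(J) = -4 + ((5 - J) + 1) = -4 + (6 - J) = 2 - J)
K(7) + 45*h(f(-3), 10) = (2 - 1*7) + 45*√(10² + (-1)²) = (2 - 7) + 45*√(100 + 1) = -5 + 45*√101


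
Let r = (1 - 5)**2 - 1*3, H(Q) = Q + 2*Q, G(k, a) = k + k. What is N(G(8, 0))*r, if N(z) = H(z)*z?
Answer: 9984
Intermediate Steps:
G(k, a) = 2*k
H(Q) = 3*Q
r = 13 (r = (-4)**2 - 3 = 16 - 3 = 13)
N(z) = 3*z**2 (N(z) = (3*z)*z = 3*z**2)
N(G(8, 0))*r = (3*(2*8)**2)*13 = (3*16**2)*13 = (3*256)*13 = 768*13 = 9984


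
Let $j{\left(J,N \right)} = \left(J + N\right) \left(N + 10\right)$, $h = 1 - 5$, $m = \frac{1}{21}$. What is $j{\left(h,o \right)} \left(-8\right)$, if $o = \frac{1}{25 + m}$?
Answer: $\frac{22000646}{69169} \approx 318.07$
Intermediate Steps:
$m = \frac{1}{21} \approx 0.047619$
$o = \frac{21}{526}$ ($o = \frac{1}{25 + \frac{1}{21}} = \frac{1}{\frac{526}{21}} = \frac{21}{526} \approx 0.039924$)
$h = -4$
$j{\left(J,N \right)} = \left(10 + N\right) \left(J + N\right)$ ($j{\left(J,N \right)} = \left(J + N\right) \left(10 + N\right) = \left(10 + N\right) \left(J + N\right)$)
$j{\left(h,o \right)} \left(-8\right) = \left(\left(\frac{21}{526}\right)^{2} + 10 \left(-4\right) + 10 \cdot \frac{21}{526} - \frac{42}{263}\right) \left(-8\right) = \left(\frac{441}{276676} - 40 + \frac{105}{263} - \frac{42}{263}\right) \left(-8\right) = \left(- \frac{11000323}{276676}\right) \left(-8\right) = \frac{22000646}{69169}$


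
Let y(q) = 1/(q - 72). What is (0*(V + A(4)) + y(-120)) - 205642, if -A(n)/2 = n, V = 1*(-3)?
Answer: -39483265/192 ≈ -2.0564e+5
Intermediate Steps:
V = -3
A(n) = -2*n
y(q) = 1/(-72 + q)
(0*(V + A(4)) + y(-120)) - 205642 = (0*(-3 - 2*4) + 1/(-72 - 120)) - 205642 = (0*(-3 - 8) + 1/(-192)) - 205642 = (0*(-11) - 1/192) - 205642 = (0 - 1/192) - 205642 = -1/192 - 205642 = -39483265/192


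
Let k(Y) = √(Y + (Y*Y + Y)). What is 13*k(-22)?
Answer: 26*√110 ≈ 272.69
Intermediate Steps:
k(Y) = √(Y² + 2*Y) (k(Y) = √(Y + (Y² + Y)) = √(Y + (Y + Y²)) = √(Y² + 2*Y))
13*k(-22) = 13*√(-22*(2 - 22)) = 13*√(-22*(-20)) = 13*√440 = 13*(2*√110) = 26*√110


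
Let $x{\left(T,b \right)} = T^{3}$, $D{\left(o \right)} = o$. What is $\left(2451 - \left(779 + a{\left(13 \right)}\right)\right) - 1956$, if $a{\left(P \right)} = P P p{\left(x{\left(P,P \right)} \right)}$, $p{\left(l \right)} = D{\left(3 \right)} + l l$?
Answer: $-815731512$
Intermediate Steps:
$p{\left(l \right)} = 3 + l^{2}$ ($p{\left(l \right)} = 3 + l l = 3 + l^{2}$)
$a{\left(P \right)} = P^{2} \left(3 + P^{6}\right)$ ($a{\left(P \right)} = P P \left(3 + \left(P^{3}\right)^{2}\right) = P^{2} \left(3 + P^{6}\right)$)
$\left(2451 - \left(779 + a{\left(13 \right)}\right)\right) - 1956 = \left(2451 - \left(779 + 13^{2} \left(3 + 13^{6}\right)\right)\right) - 1956 = \left(2451 - \left(779 + 169 \left(3 + 4826809\right)\right)\right) - 1956 = \left(2451 - \left(779 + 169 \cdot 4826812\right)\right) - 1956 = \left(2451 - 815732007\right) - 1956 = -815729556 - 1956 = -815731512$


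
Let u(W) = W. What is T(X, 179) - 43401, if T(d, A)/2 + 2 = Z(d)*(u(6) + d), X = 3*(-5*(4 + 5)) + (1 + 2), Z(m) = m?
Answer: -10141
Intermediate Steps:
X = -132 (X = 3*(-5*9) + 3 = 3*(-45) + 3 = -135 + 3 = -132)
T(d, A) = -4 + 2*d*(6 + d) (T(d, A) = -4 + 2*(d*(6 + d)) = -4 + 2*d*(6 + d))
T(X, 179) - 43401 = (-4 + 2*(-132)² + 12*(-132)) - 43401 = (-4 + 2*17424 - 1584) - 43401 = (-4 + 34848 - 1584) - 43401 = 33260 - 43401 = -10141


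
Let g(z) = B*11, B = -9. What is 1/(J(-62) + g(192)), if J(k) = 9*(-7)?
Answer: -1/162 ≈ -0.0061728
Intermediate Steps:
J(k) = -63
g(z) = -99 (g(z) = -9*11 = -99)
1/(J(-62) + g(192)) = 1/(-63 - 99) = 1/(-162) = -1/162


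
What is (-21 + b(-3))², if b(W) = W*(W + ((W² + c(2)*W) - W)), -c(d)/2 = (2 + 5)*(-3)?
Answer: 108900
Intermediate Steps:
c(d) = 42 (c(d) = -2*(2 + 5)*(-3) = -14*(-3) = -2*(-21) = 42)
b(W) = W*(W² + 42*W) (b(W) = W*(W + ((W² + 42*W) - W)) = W*(W + (W² + 41*W)) = W*(W² + 42*W))
(-21 + b(-3))² = (-21 + (-3)²*(42 - 3))² = (-21 + 9*39)² = (-21 + 351)² = 330² = 108900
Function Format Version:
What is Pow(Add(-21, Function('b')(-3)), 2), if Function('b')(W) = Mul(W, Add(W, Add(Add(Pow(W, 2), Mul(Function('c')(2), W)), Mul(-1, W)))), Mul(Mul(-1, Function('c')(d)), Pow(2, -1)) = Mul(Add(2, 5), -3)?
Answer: 108900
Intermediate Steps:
Function('c')(d) = 42 (Function('c')(d) = Mul(-2, Mul(Add(2, 5), -3)) = Mul(-2, Mul(7, -3)) = Mul(-2, -21) = 42)
Function('b')(W) = Mul(W, Add(Pow(W, 2), Mul(42, W))) (Function('b')(W) = Mul(W, Add(W, Add(Add(Pow(W, 2), Mul(42, W)), Mul(-1, W)))) = Mul(W, Add(W, Add(Pow(W, 2), Mul(41, W)))) = Mul(W, Add(Pow(W, 2), Mul(42, W))))
Pow(Add(-21, Function('b')(-3)), 2) = Pow(Add(-21, Mul(Pow(-3, 2), Add(42, -3))), 2) = Pow(Add(-21, Mul(9, 39)), 2) = Pow(Add(-21, 351), 2) = Pow(330, 2) = 108900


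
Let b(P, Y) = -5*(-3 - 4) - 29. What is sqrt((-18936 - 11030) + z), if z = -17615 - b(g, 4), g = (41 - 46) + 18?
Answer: I*sqrt(47587) ≈ 218.14*I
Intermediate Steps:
g = 13 (g = -5 + 18 = 13)
b(P, Y) = 6 (b(P, Y) = -5*(-7) - 29 = 35 - 29 = 6)
z = -17621 (z = -17615 - 1*6 = -17615 - 6 = -17621)
sqrt((-18936 - 11030) + z) = sqrt((-18936 - 11030) - 17621) = sqrt(-29966 - 17621) = sqrt(-47587) = I*sqrt(47587)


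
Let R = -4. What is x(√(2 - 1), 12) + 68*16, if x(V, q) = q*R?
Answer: 1040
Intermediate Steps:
x(V, q) = -4*q (x(V, q) = q*(-4) = -4*q)
x(√(2 - 1), 12) + 68*16 = -4*12 + 68*16 = -48 + 1088 = 1040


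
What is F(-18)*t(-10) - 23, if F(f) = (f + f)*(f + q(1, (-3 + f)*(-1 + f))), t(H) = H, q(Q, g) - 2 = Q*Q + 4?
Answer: -3983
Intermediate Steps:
q(Q, g) = 6 + Q² (q(Q, g) = 2 + (Q*Q + 4) = 2 + (Q² + 4) = 2 + (4 + Q²) = 6 + Q²)
F(f) = 2*f*(7 + f) (F(f) = (f + f)*(f + (6 + 1²)) = (2*f)*(f + (6 + 1)) = (2*f)*(f + 7) = (2*f)*(7 + f) = 2*f*(7 + f))
F(-18)*t(-10) - 23 = (2*(-18)*(7 - 18))*(-10) - 23 = (2*(-18)*(-11))*(-10) - 23 = 396*(-10) - 23 = -3960 - 23 = -3983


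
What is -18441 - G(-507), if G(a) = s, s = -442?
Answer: -17999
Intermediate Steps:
G(a) = -442
-18441 - G(-507) = -18441 - 1*(-442) = -18441 + 442 = -17999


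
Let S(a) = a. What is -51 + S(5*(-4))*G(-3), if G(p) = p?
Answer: 9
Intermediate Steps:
-51 + S(5*(-4))*G(-3) = -51 + (5*(-4))*(-3) = -51 - 20*(-3) = -51 + 60 = 9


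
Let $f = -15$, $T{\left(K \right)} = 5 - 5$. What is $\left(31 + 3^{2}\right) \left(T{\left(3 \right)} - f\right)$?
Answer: $600$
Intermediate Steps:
$T{\left(K \right)} = 0$
$\left(31 + 3^{2}\right) \left(T{\left(3 \right)} - f\right) = \left(31 + 3^{2}\right) \left(0 - -15\right) = \left(31 + 9\right) \left(0 + 15\right) = 40 \cdot 15 = 600$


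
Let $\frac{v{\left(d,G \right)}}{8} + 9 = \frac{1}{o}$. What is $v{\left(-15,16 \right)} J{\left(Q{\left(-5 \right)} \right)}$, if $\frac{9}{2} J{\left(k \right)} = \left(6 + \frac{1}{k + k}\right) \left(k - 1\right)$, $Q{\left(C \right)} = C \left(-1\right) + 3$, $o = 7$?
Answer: $- \frac{6014}{9} \approx -668.22$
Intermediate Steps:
$Q{\left(C \right)} = 3 - C$ ($Q{\left(C \right)} = - C + 3 = 3 - C$)
$v{\left(d,G \right)} = - \frac{496}{7}$ ($v{\left(d,G \right)} = -72 + \frac{8}{7} = - \frac{496}{7}$)
$J{\left(k \right)} = \frac{2 \left(-1 + k\right) \left(6 + \frac{1}{2 k}\right)}{9}$ ($J{\left(k \right)} = \frac{2 \left(6 + \frac{1}{k + k}\right) \left(k - 1\right)}{9} = \frac{2 \left(6 + \frac{1}{2 k}\right) \left(-1 + k\right)}{9} = \frac{2 \left(-1 + k\right) \left(6 + \frac{1}{2 k}\right)}{9}$)
$v{\left(-15,16 \right)} J{\left(Q{\left(-5 \right)} \right)} = - \frac{496 \frac{-1 + \left(3 - -5\right) \left(-11 + 12 \left(3 - -5\right)\right)}{9 \left(3 - -5\right)}}{7} = - \frac{496 \frac{-1 + \left(3 + 5\right) \left(-11 + 12 \left(3 + 5\right)\right)}{9 \left(3 + 5\right)}}{7} = - \frac{496 \frac{-1 + 8 \left(-11 + 12 \cdot 8\right)}{9 \cdot 8}}{7} = - \frac{496 \cdot \frac{1}{9} \cdot \frac{1}{8} \left(-1 + 8 \left(-11 + 96\right)\right)}{7} = - \frac{496 \cdot \frac{1}{9} \cdot \frac{1}{8} \left(-1 + 8 \cdot 85\right)}{7} = - \frac{496 \cdot \frac{1}{9} \cdot \frac{1}{8} \left(-1 + 680\right)}{7} = - \frac{496 \cdot \frac{1}{9} \cdot \frac{1}{8} \cdot 679}{7} = \left(- \frac{496}{7}\right) \frac{679}{72} = - \frac{6014}{9}$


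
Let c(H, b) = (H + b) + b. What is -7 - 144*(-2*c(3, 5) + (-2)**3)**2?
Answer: -166471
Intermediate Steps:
c(H, b) = H + 2*b
-7 - 144*(-2*c(3, 5) + (-2)**3)**2 = -7 - 144*(-2*(3 + 2*5) + (-2)**3)**2 = -7 - 144*(-2*(3 + 10) - 8)**2 = -7 - 144*(-2*13 - 8)**2 = -7 - 144*(-26 - 8)**2 = -7 - 144*(-34)**2 = -7 - 144*1156 = -7 - 166464 = -166471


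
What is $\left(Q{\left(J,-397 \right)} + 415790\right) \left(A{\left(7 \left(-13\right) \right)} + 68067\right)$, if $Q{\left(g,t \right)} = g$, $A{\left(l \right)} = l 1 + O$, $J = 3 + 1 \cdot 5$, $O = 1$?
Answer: $28264700646$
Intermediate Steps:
$J = 8$ ($J = 3 + 5 = 8$)
$A{\left(l \right)} = 1 + l$ ($A{\left(l \right)} = l 1 + 1 = l + 1 = 1 + l$)
$\left(Q{\left(J,-397 \right)} + 415790\right) \left(A{\left(7 \left(-13\right) \right)} + 68067\right) = \left(8 + 415790\right) \left(\left(1 + 7 \left(-13\right)\right) + 68067\right) = 415798 \left(\left(1 - 91\right) + 68067\right) = 415798 \left(-90 + 68067\right) = 415798 \cdot 67977 = 28264700646$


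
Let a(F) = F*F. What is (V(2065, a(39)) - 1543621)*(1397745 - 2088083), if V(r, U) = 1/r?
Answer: 2200505782309032/2065 ≈ 1.0656e+12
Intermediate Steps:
a(F) = F²
(V(2065, a(39)) - 1543621)*(1397745 - 2088083) = (1/2065 - 1543621)*(1397745 - 2088083) = (1/2065 - 1543621)*(-690338) = -3187577364/2065*(-690338) = 2200505782309032/2065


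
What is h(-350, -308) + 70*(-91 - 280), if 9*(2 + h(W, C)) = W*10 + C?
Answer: -237556/9 ≈ -26395.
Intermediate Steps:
h(W, C) = -2 + C/9 + 10*W/9 (h(W, C) = -2 + (W*10 + C)/9 = -2 + (10*W + C)/9 = -2 + (C + 10*W)/9 = -2 + (C/9 + 10*W/9) = -2 + C/9 + 10*W/9)
h(-350, -308) + 70*(-91 - 280) = (-2 + (1/9)*(-308) + (10/9)*(-350)) + 70*(-91 - 280) = (-2 - 308/9 - 3500/9) + 70*(-371) = -3826/9 - 25970 = -237556/9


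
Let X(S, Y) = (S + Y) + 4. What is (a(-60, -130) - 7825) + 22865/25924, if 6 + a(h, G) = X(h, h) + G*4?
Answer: -219475643/25924 ≈ -8466.1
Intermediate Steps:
X(S, Y) = 4 + S + Y
a(h, G) = -2 + 2*h + 4*G (a(h, G) = -6 + ((4 + h + h) + G*4) = -6 + ((4 + 2*h) + 4*G) = -6 + (4 + 2*h + 4*G) = -2 + 2*h + 4*G)
(a(-60, -130) - 7825) + 22865/25924 = ((-2 + 2*(-60) + 4*(-130)) - 7825) + 22865/25924 = ((-2 - 120 - 520) - 7825) + 22865*(1/25924) = (-642 - 7825) + 22865/25924 = -8467 + 22865/25924 = -219475643/25924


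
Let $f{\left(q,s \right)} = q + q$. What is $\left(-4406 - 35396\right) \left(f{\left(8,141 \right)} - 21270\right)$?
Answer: $845951708$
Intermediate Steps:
$f{\left(q,s \right)} = 2 q$
$\left(-4406 - 35396\right) \left(f{\left(8,141 \right)} - 21270\right) = \left(-4406 - 35396\right) \left(2 \cdot 8 - 21270\right) = - 39802 \left(16 - 21270\right) = \left(-39802\right) \left(-21254\right) = 845951708$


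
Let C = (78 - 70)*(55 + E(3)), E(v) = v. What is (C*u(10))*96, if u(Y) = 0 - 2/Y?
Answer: -44544/5 ≈ -8908.8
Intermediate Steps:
u(Y) = -2/Y
C = 464 (C = (78 - 70)*(55 + 3) = 8*58 = 464)
(C*u(10))*96 = (464*(-2/10))*96 = (464*(-2*1/10))*96 = (464*(-1/5))*96 = -464/5*96 = -44544/5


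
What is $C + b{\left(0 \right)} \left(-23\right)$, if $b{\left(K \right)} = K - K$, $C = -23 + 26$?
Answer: $3$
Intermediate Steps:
$C = 3$
$b{\left(K \right)} = 0$
$C + b{\left(0 \right)} \left(-23\right) = 3 + 0 \left(-23\right) = 3 + 0 = 3$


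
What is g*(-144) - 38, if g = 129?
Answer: -18614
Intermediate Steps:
g*(-144) - 38 = 129*(-144) - 38 = -18576 - 38 = -18614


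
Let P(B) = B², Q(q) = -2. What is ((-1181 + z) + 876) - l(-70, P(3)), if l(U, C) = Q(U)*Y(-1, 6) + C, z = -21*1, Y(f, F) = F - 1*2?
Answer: -327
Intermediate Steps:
Y(f, F) = -2 + F (Y(f, F) = F - 2 = -2 + F)
z = -21
l(U, C) = -8 + C (l(U, C) = -2*(-2 + 6) + C = -2*4 + C = -8 + C)
((-1181 + z) + 876) - l(-70, P(3)) = ((-1181 - 21) + 876) - (-8 + 3²) = (-1202 + 876) - (-8 + 9) = -326 - 1*1 = -326 - 1 = -327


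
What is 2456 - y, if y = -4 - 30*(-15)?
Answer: 2010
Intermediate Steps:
y = 446 (y = -4 + 450 = 446)
2456 - y = 2456 - 1*446 = 2456 - 446 = 2010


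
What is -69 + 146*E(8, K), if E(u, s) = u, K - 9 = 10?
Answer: 1099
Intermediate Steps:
K = 19 (K = 9 + 10 = 19)
-69 + 146*E(8, K) = -69 + 146*8 = -69 + 1168 = 1099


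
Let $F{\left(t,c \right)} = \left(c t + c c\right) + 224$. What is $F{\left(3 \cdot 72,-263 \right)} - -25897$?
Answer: $38482$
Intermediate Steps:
$F{\left(t,c \right)} = 224 + c^{2} + c t$ ($F{\left(t,c \right)} = \left(c t + c^{2}\right) + 224 = \left(c^{2} + c t\right) + 224 = 224 + c^{2} + c t$)
$F{\left(3 \cdot 72,-263 \right)} - -25897 = \left(224 + \left(-263\right)^{2} - 263 \cdot 3 \cdot 72\right) - -25897 = \left(224 + 69169 - 56808\right) + 25897 = 12585 + 25897 = 38482$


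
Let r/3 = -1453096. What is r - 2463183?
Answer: -6822471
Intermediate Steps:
r = -4359288 (r = 3*(-1453096) = -4359288)
r - 2463183 = -4359288 - 2463183 = -6822471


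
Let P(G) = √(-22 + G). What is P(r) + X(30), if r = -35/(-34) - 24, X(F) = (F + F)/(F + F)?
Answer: 1 + I*√51986/34 ≈ 1.0 + 6.706*I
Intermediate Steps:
X(F) = 1 (X(F) = (2*F)/((2*F)) = (2*F)*(1/(2*F)) = 1)
r = -781/34 (r = -35*(-1/34) - 24 = 35/34 - 24 = -781/34 ≈ -22.971)
P(r) + X(30) = √(-22 - 781/34) + 1 = √(-1529/34) + 1 = I*√51986/34 + 1 = 1 + I*√51986/34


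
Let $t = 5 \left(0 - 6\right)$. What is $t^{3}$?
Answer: $-27000$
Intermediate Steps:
$t = -30$ ($t = 5 \left(0 - 6\right) = 5 \left(-6\right) = -30$)
$t^{3} = \left(-30\right)^{3} = -27000$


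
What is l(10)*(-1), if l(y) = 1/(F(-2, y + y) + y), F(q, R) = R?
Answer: -1/30 ≈ -0.033333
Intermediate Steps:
l(y) = 1/(3*y) (l(y) = 1/((y + y) + y) = 1/(2*y + y) = 1/(3*y))
l(10)*(-1) = ((⅓)/10)*(-1) = ((⅓)*(⅒))*(-1) = (1/30)*(-1) = -1/30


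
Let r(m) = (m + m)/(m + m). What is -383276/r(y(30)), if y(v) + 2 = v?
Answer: -383276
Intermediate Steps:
y(v) = -2 + v
r(m) = 1 (r(m) = (2*m)/((2*m)) = (2*m)*(1/(2*m)) = 1)
-383276/r(y(30)) = -383276/1 = -383276*1 = -383276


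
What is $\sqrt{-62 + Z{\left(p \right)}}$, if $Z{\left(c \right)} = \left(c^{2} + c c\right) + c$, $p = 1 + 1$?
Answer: $2 i \sqrt{13} \approx 7.2111 i$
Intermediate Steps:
$p = 2$
$Z{\left(c \right)} = c + 2 c^{2}$ ($Z{\left(c \right)} = \left(c^{2} + c^{2}\right) + c = 2 c^{2} + c = c + 2 c^{2}$)
$\sqrt{-62 + Z{\left(p \right)}} = \sqrt{-62 + 2 \left(1 + 2 \cdot 2\right)} = \sqrt{-62 + 2 \left(1 + 4\right)} = \sqrt{-62 + 2 \cdot 5} = \sqrt{-62 + 10} = \sqrt{-52} = 2 i \sqrt{13}$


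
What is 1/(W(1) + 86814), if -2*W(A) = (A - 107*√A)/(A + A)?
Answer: 2/173681 ≈ 1.1515e-5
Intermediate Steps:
W(A) = -(A - 107*√A)/(4*A) (W(A) = -(A - 107*√A)/(2*(A + A)) = -(A - 107*√A)/(2*(2*A)) = -(A - 107*√A)*1/(2*A)/2 = -(A - 107*√A)/(4*A))
1/(W(1) + 86814) = 1/((-¼ + 107/(4*√1)) + 86814) = 1/((-¼ + (107/4)*1) + 86814) = 1/((-¼ + 107/4) + 86814) = 1/(53/2 + 86814) = 1/(173681/2) = 2/173681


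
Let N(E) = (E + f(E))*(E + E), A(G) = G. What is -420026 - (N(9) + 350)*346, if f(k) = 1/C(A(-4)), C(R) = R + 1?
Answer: -595102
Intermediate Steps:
C(R) = 1 + R
f(k) = -1/3 (f(k) = 1/(1 - 4) = 1/(-3) = -1/3)
N(E) = 2*E*(-1/3 + E) (N(E) = (E - 1/3)*(E + E) = (-1/3 + E)*(2*E) = 2*E*(-1/3 + E))
-420026 - (N(9) + 350)*346 = -420026 - ((2/3)*9*(-1 + 3*9) + 350)*346 = -420026 - ((2/3)*9*(-1 + 27) + 350)*346 = -420026 - ((2/3)*9*26 + 350)*346 = -420026 - (156 + 350)*346 = -420026 - 506*346 = -420026 - 1*175076 = -420026 - 175076 = -595102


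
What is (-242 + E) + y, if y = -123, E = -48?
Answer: -413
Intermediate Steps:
(-242 + E) + y = (-242 - 48) - 123 = -290 - 123 = -413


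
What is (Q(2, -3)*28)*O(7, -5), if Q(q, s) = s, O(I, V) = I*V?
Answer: 2940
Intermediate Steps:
(Q(2, -3)*28)*O(7, -5) = (-3*28)*(7*(-5)) = -84*(-35) = 2940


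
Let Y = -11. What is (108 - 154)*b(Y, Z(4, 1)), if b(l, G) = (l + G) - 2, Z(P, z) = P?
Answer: 414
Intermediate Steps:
b(l, G) = -2 + G + l (b(l, G) = (G + l) - 2 = -2 + G + l)
(108 - 154)*b(Y, Z(4, 1)) = (108 - 154)*(-2 + 4 - 11) = -46*(-9) = 414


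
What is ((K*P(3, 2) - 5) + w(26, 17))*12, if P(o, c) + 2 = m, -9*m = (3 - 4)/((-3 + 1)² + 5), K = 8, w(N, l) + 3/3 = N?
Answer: 1328/27 ≈ 49.185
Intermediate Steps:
w(N, l) = -1 + N
m = 1/81 (m = -(3 - 4)/(9*((-3 + 1)² + 5)) = -(-1)/(9*((-2)² + 5)) = -(-1)/(9*(4 + 5)) = -(-1)/(9*9) = -⅑*(-⅑) = 1/81 ≈ 0.012346)
P(o, c) = -161/81 (P(o, c) = -2 + 1/81 = -161/81)
((K*P(3, 2) - 5) + w(26, 17))*12 = ((8*(-161/81) - 5) + (-1 + 26))*12 = ((-1288/81 - 5) + 25)*12 = (-1693/81 + 25)*12 = (332/81)*12 = 1328/27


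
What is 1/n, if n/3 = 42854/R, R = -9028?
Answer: -4514/64281 ≈ -0.070223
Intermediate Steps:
n = -64281/4514 (n = 3*(42854/(-9028)) = 3*(42854*(-1/9028)) = 3*(-21427/4514) = -64281/4514 ≈ -14.240)
1/n = 1/(-64281/4514) = -4514/64281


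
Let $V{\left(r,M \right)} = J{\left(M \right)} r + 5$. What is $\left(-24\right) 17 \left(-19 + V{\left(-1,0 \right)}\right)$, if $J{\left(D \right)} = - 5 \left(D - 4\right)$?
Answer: $13872$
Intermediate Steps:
$J{\left(D \right)} = 20 - 5 D$ ($J{\left(D \right)} = - 5 \left(-4 + D\right) = 20 - 5 D$)
$V{\left(r,M \right)} = 5 + r \left(20 - 5 M\right)$ ($V{\left(r,M \right)} = \left(20 - 5 M\right) r + 5 = r \left(20 - 5 M\right) + 5 = 5 + r \left(20 - 5 M\right)$)
$\left(-24\right) 17 \left(-19 + V{\left(-1,0 \right)}\right) = \left(-24\right) 17 \left(-19 + \left(5 - - 5 \left(-4 + 0\right)\right)\right) = - 408 \left(-19 + \left(5 - \left(-5\right) \left(-4\right)\right)\right) = - 408 \left(-19 + \left(5 - 20\right)\right) = - 408 \left(-19 - 15\right) = \left(-408\right) \left(-34\right) = 13872$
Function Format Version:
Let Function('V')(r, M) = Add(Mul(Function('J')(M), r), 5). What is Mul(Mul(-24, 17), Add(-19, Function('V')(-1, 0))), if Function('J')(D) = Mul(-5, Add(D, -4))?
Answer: 13872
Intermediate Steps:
Function('J')(D) = Add(20, Mul(-5, D)) (Function('J')(D) = Mul(-5, Add(-4, D)) = Add(20, Mul(-5, D)))
Function('V')(r, M) = Add(5, Mul(r, Add(20, Mul(-5, M)))) (Function('V')(r, M) = Add(Mul(Add(20, Mul(-5, M)), r), 5) = Add(Mul(r, Add(20, Mul(-5, M))), 5) = Add(5, Mul(r, Add(20, Mul(-5, M)))))
Mul(Mul(-24, 17), Add(-19, Function('V')(-1, 0))) = Mul(Mul(-24, 17), Add(-19, Add(5, Mul(-5, -1, Add(-4, 0))))) = Mul(-408, Add(-19, Add(5, Mul(-5, -1, -4)))) = Mul(-408, Add(-19, Add(5, -20))) = Mul(-408, Add(-19, -15)) = Mul(-408, -34) = 13872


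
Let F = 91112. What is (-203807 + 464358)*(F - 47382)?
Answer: 11393895230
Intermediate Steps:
(-203807 + 464358)*(F - 47382) = (-203807 + 464358)*(91112 - 47382) = 260551*43730 = 11393895230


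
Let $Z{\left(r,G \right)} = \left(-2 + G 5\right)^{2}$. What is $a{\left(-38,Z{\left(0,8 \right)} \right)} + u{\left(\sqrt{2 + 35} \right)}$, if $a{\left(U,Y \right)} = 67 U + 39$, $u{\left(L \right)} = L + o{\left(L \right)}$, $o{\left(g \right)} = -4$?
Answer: $-2511 + \sqrt{37} \approx -2504.9$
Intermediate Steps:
$Z{\left(r,G \right)} = \left(-2 + 5 G\right)^{2}$
$u{\left(L \right)} = -4 + L$ ($u{\left(L \right)} = L - 4 = -4 + L$)
$a{\left(U,Y \right)} = 39 + 67 U$
$a{\left(-38,Z{\left(0,8 \right)} \right)} + u{\left(\sqrt{2 + 35} \right)} = \left(39 + 67 \left(-38\right)\right) - \left(4 - \sqrt{2 + 35}\right) = \left(39 - 2546\right) - \left(4 - \sqrt{37}\right) = -2507 - \left(4 - \sqrt{37}\right) = -2511 + \sqrt{37}$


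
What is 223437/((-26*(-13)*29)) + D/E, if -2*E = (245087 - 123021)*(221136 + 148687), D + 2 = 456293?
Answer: 5043283028821101/221244932972518 ≈ 22.795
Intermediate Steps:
D = 456291 (D = -2 + 456293 = 456291)
E = -22571407159 (E = -(245087 - 123021)*(221136 + 148687)/2 = -61033*369823 = -1/2*45142814318 = -22571407159)
223437/((-26*(-13)*29)) + D/E = 223437/((-26*(-13)*29)) + 456291/(-22571407159) = 223437/((338*29)) + 456291*(-1/22571407159) = 223437/9802 - 456291/22571407159 = 5043283028821101/221244932972518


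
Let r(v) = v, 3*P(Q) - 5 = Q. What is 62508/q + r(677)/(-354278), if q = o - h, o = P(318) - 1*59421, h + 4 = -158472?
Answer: 8279278537/13174181708 ≈ 0.62845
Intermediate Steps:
h = -158476 (h = -4 - 158472 = -158476)
P(Q) = 5/3 + Q/3
o = -177940/3 (o = (5/3 + (⅓)*318) - 1*59421 = (5/3 + 106) - 59421 = 323/3 - 59421 = -177940/3 ≈ -59313.)
q = 297488/3 (q = -177940/3 - 1*(-158476) = -177940/3 + 158476 = 297488/3 ≈ 99163.)
62508/q + r(677)/(-354278) = 62508/(297488/3) + 677/(-354278) = 62508*(3/297488) + 677*(-1/354278) = 46881/74372 - 677/354278 = 8279278537/13174181708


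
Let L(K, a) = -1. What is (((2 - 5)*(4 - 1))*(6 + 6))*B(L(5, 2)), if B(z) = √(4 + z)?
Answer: -108*√3 ≈ -187.06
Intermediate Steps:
(((2 - 5)*(4 - 1))*(6 + 6))*B(L(5, 2)) = (((2 - 5)*(4 - 1))*(6 + 6))*√(4 - 1) = (-3*3*12)*√3 = (-9*12)*√3 = -108*√3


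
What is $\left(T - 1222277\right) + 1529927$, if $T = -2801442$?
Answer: $-2493792$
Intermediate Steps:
$\left(T - 1222277\right) + 1529927 = \left(-2801442 - 1222277\right) + 1529927 = -4023719 + 1529927 = -2493792$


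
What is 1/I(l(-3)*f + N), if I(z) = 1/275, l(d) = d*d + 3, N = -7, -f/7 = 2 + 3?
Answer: 275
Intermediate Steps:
f = -35 (f = -7*(2 + 3) = -7*5 = -35)
l(d) = 3 + d**2 (l(d) = d**2 + 3 = 3 + d**2)
I(z) = 1/275
1/I(l(-3)*f + N) = 1/(1/275) = 275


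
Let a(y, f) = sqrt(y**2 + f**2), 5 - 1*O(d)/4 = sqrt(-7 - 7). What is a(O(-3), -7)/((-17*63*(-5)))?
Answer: sqrt(225 - 160*I*sqrt(14))/5355 ≈ 0.0038826 - 0.0026885*I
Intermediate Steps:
O(d) = 20 - 4*I*sqrt(14) (O(d) = 20 - 4*sqrt(-7 - 7) = 20 - 4*I*sqrt(14))
a(y, f) = sqrt(f**2 + y**2)
a(O(-3), -7)/((-17*63*(-5))) = sqrt((-7)**2 + (20 - 4*I*sqrt(14))**2)/((-17*63*(-5))) = sqrt(49 + (20 - 4*I*sqrt(14))**2)/((-1071*(-5))) = sqrt(49 + (20 - 4*I*sqrt(14))**2)/5355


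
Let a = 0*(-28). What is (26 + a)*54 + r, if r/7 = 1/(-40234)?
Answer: 56488529/40234 ≈ 1404.0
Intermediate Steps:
a = 0
r = -7/40234 (r = 7/(-40234) = 7*(-1/40234) = -7/40234 ≈ -0.00017398)
(26 + a)*54 + r = (26 + 0)*54 - 7/40234 = 26*54 - 7/40234 = 1404 - 7/40234 = 56488529/40234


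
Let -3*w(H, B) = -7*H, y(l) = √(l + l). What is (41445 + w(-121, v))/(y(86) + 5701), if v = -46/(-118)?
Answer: 41412064/5735511 - 14528*√43/5735511 ≈ 7.2037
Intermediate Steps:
y(l) = √2*√l (y(l) = √(2*l) = √2*√l)
v = 23/59 (v = -46*(-1/118) = 23/59 ≈ 0.38983)
w(H, B) = 7*H/3 (w(H, B) = -(-7)*H/3 = 7*H/3)
(41445 + w(-121, v))/(y(86) + 5701) = (41445 + (7/3)*(-121))/(√2*√86 + 5701) = (41445 - 847/3)/(2*√43 + 5701) = 123488/(3*(5701 + 2*√43))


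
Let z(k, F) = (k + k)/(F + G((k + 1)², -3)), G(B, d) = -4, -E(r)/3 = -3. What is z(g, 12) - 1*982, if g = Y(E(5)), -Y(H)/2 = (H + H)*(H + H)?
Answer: -1144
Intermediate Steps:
E(r) = 9 (E(r) = -3*(-3) = 9)
Y(H) = -8*H² (Y(H) = -2*(H + H)*(H + H) = -2*2*H*2*H = -8*H²)
g = -648 (g = -8*9² = -8*81 = -648)
z(k, F) = 2*k/(-4 + F) (z(k, F) = (k + k)/(F - 4) = (2*k)/(-4 + F) = 2*k/(-4 + F))
z(g, 12) - 1*982 = 2*(-648)/(-4 + 12) - 1*982 = 2*(-648)/8 - 982 = 2*(-648)*(⅛) - 982 = -162 - 982 = -1144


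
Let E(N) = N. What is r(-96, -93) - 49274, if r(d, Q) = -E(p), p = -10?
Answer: -49264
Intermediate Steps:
r(d, Q) = 10 (r(d, Q) = -1*(-10) = 10)
r(-96, -93) - 49274 = 10 - 49274 = -49264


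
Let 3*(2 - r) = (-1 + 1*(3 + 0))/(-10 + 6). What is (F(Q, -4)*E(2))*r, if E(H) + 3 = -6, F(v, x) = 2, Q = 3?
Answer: -39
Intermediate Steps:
E(H) = -9 (E(H) = -3 - 6 = -9)
r = 13/6 (r = 2 - (-1 + 1*(3 + 0))/(3*(-10 + 6)) = 2 - (-1 + 1*3)/(3*(-4)) = 2 - (-1 + 3)*(-1)/(3*4) = 2 - 2*(-1)/(3*4) = 2 - ⅓*(-½) = 2 + ⅙ = 13/6 ≈ 2.1667)
(F(Q, -4)*E(2))*r = (2*(-9))*(13/6) = -18*13/6 = -39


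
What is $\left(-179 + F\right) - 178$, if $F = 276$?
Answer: $-81$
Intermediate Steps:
$\left(-179 + F\right) - 178 = \left(-179 + 276\right) - 178 = 97 - 178 = -81$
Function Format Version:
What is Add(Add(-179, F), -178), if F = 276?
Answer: -81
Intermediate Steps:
Add(Add(-179, F), -178) = Add(Add(-179, 276), -178) = Add(97, -178) = -81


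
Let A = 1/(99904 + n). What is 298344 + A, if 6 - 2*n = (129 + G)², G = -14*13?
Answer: 58775259722/197005 ≈ 2.9834e+5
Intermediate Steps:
G = -182
n = -2803/2 (n = 3 - (129 - 182)²/2 = 3 - ½*(-53)² = 3 - ½*2809 = 3 - 2809/2 = -2803/2 ≈ -1401.5)
A = 2/197005 (A = 1/(99904 - 2803/2) = 1/(197005/2) = 2/197005 ≈ 1.0152e-5)
298344 + A = 298344 + 2/197005 = 58775259722/197005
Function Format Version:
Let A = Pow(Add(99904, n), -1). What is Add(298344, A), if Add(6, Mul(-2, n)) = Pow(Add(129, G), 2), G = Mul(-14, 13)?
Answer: Rational(58775259722, 197005) ≈ 2.9834e+5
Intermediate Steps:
G = -182
n = Rational(-2803, 2) (n = Add(3, Mul(Rational(-1, 2), Pow(Add(129, -182), 2))) = Add(3, Mul(Rational(-1, 2), Pow(-53, 2))) = Add(3, Mul(Rational(-1, 2), 2809)) = Add(3, Rational(-2809, 2)) = Rational(-2803, 2) ≈ -1401.5)
A = Rational(2, 197005) (A = Pow(Add(99904, Rational(-2803, 2)), -1) = Pow(Rational(197005, 2), -1) = Rational(2, 197005) ≈ 1.0152e-5)
Add(298344, A) = Add(298344, Rational(2, 197005)) = Rational(58775259722, 197005)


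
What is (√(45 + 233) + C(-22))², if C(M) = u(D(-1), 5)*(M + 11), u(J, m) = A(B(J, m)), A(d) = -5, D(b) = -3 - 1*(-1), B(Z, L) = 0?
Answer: (55 + √278)² ≈ 5137.1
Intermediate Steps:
D(b) = -2 (D(b) = -3 + 1 = -2)
u(J, m) = -5
C(M) = -55 - 5*M (C(M) = -5*(M + 11) = -5*(11 + M) = -55 - 5*M)
(√(45 + 233) + C(-22))² = (√(45 + 233) + (-55 - 5*(-22)))² = (√278 + (-55 + 110))² = (√278 + 55)² = (55 + √278)²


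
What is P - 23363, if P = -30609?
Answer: -53972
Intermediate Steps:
P - 23363 = -30609 - 23363 = -53972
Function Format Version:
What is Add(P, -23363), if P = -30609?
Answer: -53972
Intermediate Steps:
Add(P, -23363) = Add(-30609, -23363) = -53972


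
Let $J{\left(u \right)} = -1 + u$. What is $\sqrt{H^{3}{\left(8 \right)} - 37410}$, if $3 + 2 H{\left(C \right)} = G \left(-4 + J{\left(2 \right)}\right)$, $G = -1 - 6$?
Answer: $i \sqrt{36681} \approx 191.52 i$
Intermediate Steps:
$G = -7$ ($G = -1 - 6 = -7$)
$H{\left(C \right)} = 9$ ($H{\left(C \right)} = - \frac{3}{2} + \frac{\left(-7\right) \left(-4 + \left(-1 + 2\right)\right)}{2} = - \frac{3}{2} + \frac{\left(-7\right) \left(-4 + 1\right)}{2} = - \frac{3}{2} + \frac{\left(-7\right) \left(-3\right)}{2} = - \frac{3}{2} + \frac{1}{2} \cdot 21 = - \frac{3}{2} + \frac{21}{2} = 9$)
$\sqrt{H^{3}{\left(8 \right)} - 37410} = \sqrt{9^{3} - 37410} = \sqrt{729 - 37410} = \sqrt{-36681} = i \sqrt{36681}$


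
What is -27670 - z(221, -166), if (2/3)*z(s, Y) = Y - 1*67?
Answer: -54641/2 ≈ -27321.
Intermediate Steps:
z(s, Y) = -201/2 + 3*Y/2 (z(s, Y) = 3*(Y - 1*67)/2 = 3*(Y - 67)/2 = 3*(-67 + Y)/2 = -201/2 + 3*Y/2)
-27670 - z(221, -166) = -27670 - (-201/2 + (3/2)*(-166)) = -27670 - (-201/2 - 249) = -27670 - 1*(-699/2) = -27670 + 699/2 = -54641/2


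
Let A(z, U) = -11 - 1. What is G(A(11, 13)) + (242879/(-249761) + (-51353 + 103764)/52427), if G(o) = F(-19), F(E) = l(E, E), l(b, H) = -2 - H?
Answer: 222958545537/13094219947 ≈ 17.027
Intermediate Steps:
A(z, U) = -12
F(E) = -2 - E
G(o) = 17 (G(o) = -2 - 1*(-19) = -2 + 19 = 17)
G(A(11, 13)) + (242879/(-249761) + (-51353 + 103764)/52427) = 17 + (242879/(-249761) + (-51353 + 103764)/52427) = 17 + (242879*(-1/249761) + 52411*(1/52427)) = 17 + (-242879/249761 + 52411/52427) = 17 + 356806438/13094219947 = 222958545537/13094219947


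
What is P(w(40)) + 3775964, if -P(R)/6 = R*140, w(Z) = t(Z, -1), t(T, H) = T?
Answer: 3742364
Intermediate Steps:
w(Z) = Z
P(R) = -840*R (P(R) = -6*R*140 = -840*R)
P(w(40)) + 3775964 = -840*40 + 3775964 = -33600 + 3775964 = 3742364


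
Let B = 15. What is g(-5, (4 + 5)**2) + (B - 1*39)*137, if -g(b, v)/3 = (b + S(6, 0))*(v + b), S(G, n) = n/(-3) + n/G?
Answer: -2148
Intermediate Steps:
S(G, n) = -n/3 + n/G (S(G, n) = n*(-1/3) + n/G = -n/3 + n/G)
g(b, v) = -3*b*(b + v) (g(b, v) = -3*(b + (-1/3*0 + 0/6))*(v + b) = -3*(b + (0 + 0*(1/6)))*(b + v) = -3*(b + (0 + 0))*(b + v) = -3*(b + 0)*(b + v) = -3*b*(b + v))
g(-5, (4 + 5)**2) + (B - 1*39)*137 = 3*(-5)*(-1*(-5) - (4 + 5)**2) + (15 - 1*39)*137 = 3*(-5)*(5 - 1*9**2) + (15 - 39)*137 = 3*(-5)*(5 - 1*81) - 24*137 = 3*(-5)*(5 - 81) - 3288 = 3*(-5)*(-76) - 3288 = 1140 - 3288 = -2148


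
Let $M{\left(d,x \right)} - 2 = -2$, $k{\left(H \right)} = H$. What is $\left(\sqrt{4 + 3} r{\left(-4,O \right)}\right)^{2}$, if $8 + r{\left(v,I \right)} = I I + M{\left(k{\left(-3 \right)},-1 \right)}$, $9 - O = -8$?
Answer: $552727$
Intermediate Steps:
$O = 17$ ($O = 9 - -8 = 9 + 8 = 17$)
$M{\left(d,x \right)} = 0$ ($M{\left(d,x \right)} = 2 - 2 = 0$)
$r{\left(v,I \right)} = -8 + I^{2}$ ($r{\left(v,I \right)} = -8 + \left(I I + 0\right) = -8 + \left(I^{2} + 0\right) = -8 + I^{2}$)
$\left(\sqrt{4 + 3} r{\left(-4,O \right)}\right)^{2} = \left(\sqrt{4 + 3} \left(-8 + 17^{2}\right)\right)^{2} = \left(\sqrt{7} \left(-8 + 289\right)\right)^{2} = \left(\sqrt{7} \cdot 281\right)^{2} = \left(281 \sqrt{7}\right)^{2} = 552727$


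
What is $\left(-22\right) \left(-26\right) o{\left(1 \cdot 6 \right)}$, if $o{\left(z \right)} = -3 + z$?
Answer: $1716$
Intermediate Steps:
$\left(-22\right) \left(-26\right) o{\left(1 \cdot 6 \right)} = \left(-22\right) \left(-26\right) \left(-3 + 1 \cdot 6\right) = 572 \left(-3 + 6\right) = 572 \cdot 3 = 1716$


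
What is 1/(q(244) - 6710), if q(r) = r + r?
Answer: -1/6222 ≈ -0.00016072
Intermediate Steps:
q(r) = 2*r
1/(q(244) - 6710) = 1/(2*244 - 6710) = 1/(488 - 6710) = 1/(-6222) = -1/6222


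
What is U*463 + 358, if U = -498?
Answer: -230216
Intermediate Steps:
U*463 + 358 = -498*463 + 358 = -230574 + 358 = -230216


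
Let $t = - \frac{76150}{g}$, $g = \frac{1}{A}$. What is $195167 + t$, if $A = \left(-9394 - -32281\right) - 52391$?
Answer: $2246924767$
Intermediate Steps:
$A = -29504$ ($A = \left(-9394 + 32281\right) - 52391 = 22887 - 52391 = -29504$)
$g = - \frac{1}{29504}$ ($g = \frac{1}{-29504} = - \frac{1}{29504} \approx -3.3894 \cdot 10^{-5}$)
$t = 2246729600$ ($t = - \frac{76150}{- \frac{1}{29504}} = \left(-76150\right) \left(-29504\right) = 2246729600$)
$195167 + t = 195167 + 2246729600 = 2246924767$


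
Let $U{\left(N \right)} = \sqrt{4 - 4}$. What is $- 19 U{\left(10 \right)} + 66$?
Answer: $66$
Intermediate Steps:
$U{\left(N \right)} = 0$ ($U{\left(N \right)} = \sqrt{0} = 0$)
$- 19 U{\left(10 \right)} + 66 = \left(-19\right) 0 + 66 = 0 + 66 = 66$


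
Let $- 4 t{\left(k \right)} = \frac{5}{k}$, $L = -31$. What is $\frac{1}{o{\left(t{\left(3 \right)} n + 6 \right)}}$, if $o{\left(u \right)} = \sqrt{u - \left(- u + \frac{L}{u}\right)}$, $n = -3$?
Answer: $\frac{\sqrt{58}}{33} \approx 0.23078$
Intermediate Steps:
$t{\left(k \right)} = - \frac{5}{4 k}$ ($t{\left(k \right)} = - \frac{5 \frac{1}{k}}{4} = - \frac{5}{4 k}$)
$o{\left(u \right)} = \sqrt{2 u + \frac{31}{u}}$ ($o{\left(u \right)} = \sqrt{u + \left(u - - \frac{31}{u}\right)} = \sqrt{u + \left(u + \frac{31}{u}\right)} = \sqrt{2 u + \frac{31}{u}}$)
$\frac{1}{o{\left(t{\left(3 \right)} n + 6 \right)}} = \frac{1}{\sqrt{2 \left(- \frac{5}{4 \cdot 3} \left(-3\right) + 6\right) + \frac{31}{- \frac{5}{4 \cdot 3} \left(-3\right) + 6}}} = \frac{1}{\sqrt{2 \left(\left(- \frac{5}{4}\right) \frac{1}{3} \left(-3\right) + 6\right) + \frac{31}{\left(- \frac{5}{4}\right) \frac{1}{3} \left(-3\right) + 6}}} = \frac{1}{\sqrt{2 \left(\left(- \frac{5}{12}\right) \left(-3\right) + 6\right) + \frac{31}{\left(- \frac{5}{12}\right) \left(-3\right) + 6}}} = \frac{1}{\sqrt{2 \left(\frac{5}{4} + 6\right) + \frac{31}{\frac{5}{4} + 6}}} = \frac{1}{\sqrt{2 \cdot \frac{29}{4} + \frac{31}{\frac{29}{4}}}} = \frac{1}{\sqrt{\frac{29}{2} + 31 \cdot \frac{4}{29}}} = \frac{1}{\sqrt{\frac{29}{2} + \frac{124}{29}}} = \frac{1}{\sqrt{\frac{1089}{58}}} = \frac{1}{\frac{33}{58} \sqrt{58}} = \frac{\sqrt{58}}{33}$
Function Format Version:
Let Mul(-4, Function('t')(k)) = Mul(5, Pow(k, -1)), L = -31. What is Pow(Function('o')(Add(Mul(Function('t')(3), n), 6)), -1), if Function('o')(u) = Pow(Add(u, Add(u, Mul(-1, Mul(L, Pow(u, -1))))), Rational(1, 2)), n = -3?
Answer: Mul(Rational(1, 33), Pow(58, Rational(1, 2))) ≈ 0.23078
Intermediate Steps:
Function('t')(k) = Mul(Rational(-5, 4), Pow(k, -1)) (Function('t')(k) = Mul(Rational(-1, 4), Mul(5, Pow(k, -1))) = Mul(Rational(-5, 4), Pow(k, -1)))
Function('o')(u) = Pow(Add(Mul(2, u), Mul(31, Pow(u, -1))), Rational(1, 2)) (Function('o')(u) = Pow(Add(u, Add(u, Mul(-1, Mul(-31, Pow(u, -1))))), Rational(1, 2)) = Pow(Add(u, Add(u, Mul(31, Pow(u, -1)))), Rational(1, 2)) = Pow(Add(Mul(2, u), Mul(31, Pow(u, -1))), Rational(1, 2)))
Pow(Function('o')(Add(Mul(Function('t')(3), n), 6)), -1) = Pow(Pow(Add(Mul(2, Add(Mul(Mul(Rational(-5, 4), Pow(3, -1)), -3), 6)), Mul(31, Pow(Add(Mul(Mul(Rational(-5, 4), Pow(3, -1)), -3), 6), -1))), Rational(1, 2)), -1) = Pow(Pow(Add(Mul(2, Add(Mul(Mul(Rational(-5, 4), Rational(1, 3)), -3), 6)), Mul(31, Pow(Add(Mul(Mul(Rational(-5, 4), Rational(1, 3)), -3), 6), -1))), Rational(1, 2)), -1) = Pow(Pow(Add(Mul(2, Add(Mul(Rational(-5, 12), -3), 6)), Mul(31, Pow(Add(Mul(Rational(-5, 12), -3), 6), -1))), Rational(1, 2)), -1) = Pow(Pow(Add(Mul(2, Add(Rational(5, 4), 6)), Mul(31, Pow(Add(Rational(5, 4), 6), -1))), Rational(1, 2)), -1) = Pow(Pow(Add(Mul(2, Rational(29, 4)), Mul(31, Pow(Rational(29, 4), -1))), Rational(1, 2)), -1) = Pow(Pow(Add(Rational(29, 2), Mul(31, Rational(4, 29))), Rational(1, 2)), -1) = Pow(Pow(Add(Rational(29, 2), Rational(124, 29)), Rational(1, 2)), -1) = Pow(Pow(Rational(1089, 58), Rational(1, 2)), -1) = Pow(Mul(Rational(33, 58), Pow(58, Rational(1, 2))), -1) = Mul(Rational(1, 33), Pow(58, Rational(1, 2)))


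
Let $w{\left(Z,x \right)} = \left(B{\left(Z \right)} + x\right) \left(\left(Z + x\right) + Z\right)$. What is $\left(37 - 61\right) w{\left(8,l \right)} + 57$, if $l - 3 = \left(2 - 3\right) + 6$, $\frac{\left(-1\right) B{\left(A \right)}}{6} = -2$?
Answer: $-11463$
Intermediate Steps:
$B{\left(A \right)} = 12$ ($B{\left(A \right)} = \left(-6\right) \left(-2\right) = 12$)
$l = 8$ ($l = 3 + \left(\left(2 - 3\right) + 6\right) = 3 + \left(-1 + 6\right) = 3 + 5 = 8$)
$w{\left(Z,x \right)} = \left(12 + x\right) \left(x + 2 Z\right)$ ($w{\left(Z,x \right)} = \left(12 + x\right) \left(\left(Z + x\right) + Z\right) = \left(12 + x\right) \left(x + 2 Z\right)$)
$\left(37 - 61\right) w{\left(8,l \right)} + 57 = \left(37 - 61\right) \left(8^{2} + 12 \cdot 8 + 24 \cdot 8 + 2 \cdot 8 \cdot 8\right) + 57 = - 24 \left(64 + 96 + 192 + 128\right) + 57 = \left(-24\right) 480 + 57 = -11520 + 57 = -11463$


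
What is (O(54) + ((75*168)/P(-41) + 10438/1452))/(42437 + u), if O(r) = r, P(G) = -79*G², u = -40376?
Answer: 5890182377/198705284514 ≈ 0.029643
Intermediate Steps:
(O(54) + ((75*168)/P(-41) + 10438/1452))/(42437 + u) = (54 + ((75*168)/((-79*(-41)²)) + 10438/1452))/(42437 - 40376) = (54 + (12600/((-79*1681)) + 10438*(1/1452)))/2061 = (54 + (12600/(-132799) + 5219/726))*(1/2061) = (54 + (12600*(-1/132799) + 5219/726))*(1/2061) = (54 + (-12600/132799 + 5219/726))*(1/2061) = (54 + 683930381/96412074)*(1/2061) = (5890182377/96412074)*(1/2061) = 5890182377/198705284514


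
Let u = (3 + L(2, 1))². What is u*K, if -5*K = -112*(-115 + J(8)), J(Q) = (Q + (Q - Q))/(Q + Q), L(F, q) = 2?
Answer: -64120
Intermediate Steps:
J(Q) = ½ (J(Q) = (Q + 0)/((2*Q)) = Q*(1/(2*Q)) = ½)
u = 25 (u = (3 + 2)² = 5² = 25)
K = -12824/5 (K = -(-112)*(-115 + ½)/5 = -(-112)*(-229)/(5*2) = -⅕*12824 = -12824/5 ≈ -2564.8)
u*K = 25*(-12824/5) = -64120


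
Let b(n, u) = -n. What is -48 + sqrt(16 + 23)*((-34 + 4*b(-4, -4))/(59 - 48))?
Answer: -48 - 18*sqrt(39)/11 ≈ -58.219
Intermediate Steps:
-48 + sqrt(16 + 23)*((-34 + 4*b(-4, -4))/(59 - 48)) = -48 + sqrt(16 + 23)*((-34 + 4*(-1*(-4)))/(59 - 48)) = -48 + sqrt(39)*((-34 + 4*4)/11) = -48 + sqrt(39)*((-34 + 16)*(1/11)) = -48 + sqrt(39)*(-18*1/11) = -48 + sqrt(39)*(-18/11) = -48 - 18*sqrt(39)/11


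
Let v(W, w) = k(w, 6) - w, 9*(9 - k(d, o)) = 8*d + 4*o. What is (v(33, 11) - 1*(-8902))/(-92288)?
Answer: -19997/207648 ≈ -0.096302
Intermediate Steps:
k(d, o) = 9 - 8*d/9 - 4*o/9 (k(d, o) = 9 - (8*d + 4*o)/9 = 9 - (4*o + 8*d)/9 = 9 + (-8*d/9 - 4*o/9) = 9 - 8*d/9 - 4*o/9)
v(W, w) = 19/3 - 17*w/9 (v(W, w) = (9 - 8*w/9 - 4/9*6) - w = (9 - 8*w/9 - 8/3) - w = (19/3 - 8*w/9) - w = 19/3 - 17*w/9)
(v(33, 11) - 1*(-8902))/(-92288) = ((19/3 - 17/9*11) - 1*(-8902))/(-92288) = ((19/3 - 187/9) + 8902)*(-1/92288) = (-130/9 + 8902)*(-1/92288) = (79988/9)*(-1/92288) = -19997/207648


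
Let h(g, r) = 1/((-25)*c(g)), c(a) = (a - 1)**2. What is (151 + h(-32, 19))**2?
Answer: 16900107228676/741200625 ≈ 22801.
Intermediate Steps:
c(a) = (-1 + a)**2
h(g, r) = -1/(25*(-1 + g)**2) (h(g, r) = 1/((-25)*((-1 + g)**2)) = -1/(25*(-1 + g)**2))
(151 + h(-32, 19))**2 = (151 - 1/(25*(-1 - 32)**2))**2 = (151 - 1/25/(-33)**2)**2 = (151 - 1/25*1/1089)**2 = (151 - 1/27225)**2 = (4110974/27225)**2 = 16900107228676/741200625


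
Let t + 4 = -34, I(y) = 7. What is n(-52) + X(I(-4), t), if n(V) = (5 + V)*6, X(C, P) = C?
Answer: -275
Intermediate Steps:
t = -38 (t = -4 - 34 = -38)
n(V) = 30 + 6*V
n(-52) + X(I(-4), t) = (30 + 6*(-52)) + 7 = (30 - 312) + 7 = -282 + 7 = -275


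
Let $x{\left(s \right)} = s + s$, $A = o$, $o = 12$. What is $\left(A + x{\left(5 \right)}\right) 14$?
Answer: $308$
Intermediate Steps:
$A = 12$
$x{\left(s \right)} = 2 s$
$\left(A + x{\left(5 \right)}\right) 14 = \left(12 + 2 \cdot 5\right) 14 = \left(12 + 10\right) 14 = 22 \cdot 14 = 308$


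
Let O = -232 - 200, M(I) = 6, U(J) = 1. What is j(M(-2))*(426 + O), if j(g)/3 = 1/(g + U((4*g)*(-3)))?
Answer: -18/7 ≈ -2.5714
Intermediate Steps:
O = -432
j(g) = 3/(1 + g) (j(g) = 3/(g + 1) = 3/(1 + g))
j(M(-2))*(426 + O) = (3/(1 + 6))*(426 - 432) = (3/7)*(-6) = -18/7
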